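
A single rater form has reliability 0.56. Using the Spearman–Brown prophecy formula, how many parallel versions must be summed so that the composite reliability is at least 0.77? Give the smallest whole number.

k ≥ ρ*(1−ρ₁)/(ρ₁(1−ρ*)) = 0.77·0.44 / (0.56·0.23) = 2.630.
Smallest integer k = 3.

3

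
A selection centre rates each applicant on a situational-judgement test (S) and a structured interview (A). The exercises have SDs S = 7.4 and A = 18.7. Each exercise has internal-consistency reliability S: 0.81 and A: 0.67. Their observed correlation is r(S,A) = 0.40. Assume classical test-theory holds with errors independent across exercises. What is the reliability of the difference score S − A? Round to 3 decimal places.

Var(S−A) = 7.4² + 18.7² − 2·7.4·18.7·0.40 = 404.45 − 110.704 = 293.746.
Because errors are independent across components, Cov(Tᵢ,Tⱼ) = Cov(Xᵢ,Xⱼ); the off-diagonal part of the true-score variance is the same as above.
True-score variance = [7.4²·0.81 + 18.7²·0.67] − 110.704 = 278.648 − 110.704 = 167.944.
Reliability = 167.944 / 293.746 = 0.572.

0.572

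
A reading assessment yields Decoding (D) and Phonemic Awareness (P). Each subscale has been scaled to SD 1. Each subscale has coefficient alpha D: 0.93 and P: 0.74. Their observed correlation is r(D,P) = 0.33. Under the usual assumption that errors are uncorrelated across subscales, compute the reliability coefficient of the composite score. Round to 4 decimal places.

Var(D+P) = 2 + 2·[0.33] = 2 + 0.66 = 2.66.
With uncorrelated errors the cross-covariances are all true-score covariance, so they carry over unchanged; only the diagonal terms shrink to ρᵢσᵢ².
True-score variance = [0.93 + 0.74] + 0.66 = 1.67 + 0.66 = 2.33.
Reliability = 2.33 / 2.66 = 0.8759.

0.8759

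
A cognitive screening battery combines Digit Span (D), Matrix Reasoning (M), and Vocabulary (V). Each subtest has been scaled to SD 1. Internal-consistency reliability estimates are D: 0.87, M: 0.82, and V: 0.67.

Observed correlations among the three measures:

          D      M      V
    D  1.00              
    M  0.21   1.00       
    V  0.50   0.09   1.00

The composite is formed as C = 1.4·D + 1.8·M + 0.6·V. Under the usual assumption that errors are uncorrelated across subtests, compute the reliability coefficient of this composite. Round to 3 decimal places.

Var(C) = 1.4² + 1.8² + 0.6² + 2·[2.52·0.21 + 0.84·0.50 + 1.08·0.09] = 5.56 + 2.0928 = 7.6528.
Under uncorrelated errors the observed covariances equal the true-score covariances, so only the own-variance terms attenuate.
True-score variance = [1.4²·0.87 + 1.8²·0.82 + 0.6²·0.67] + 2.0928 = 4.6032 + 2.0928 = 6.696.
Reliability = 6.696 / 7.6528 = 0.875.

0.875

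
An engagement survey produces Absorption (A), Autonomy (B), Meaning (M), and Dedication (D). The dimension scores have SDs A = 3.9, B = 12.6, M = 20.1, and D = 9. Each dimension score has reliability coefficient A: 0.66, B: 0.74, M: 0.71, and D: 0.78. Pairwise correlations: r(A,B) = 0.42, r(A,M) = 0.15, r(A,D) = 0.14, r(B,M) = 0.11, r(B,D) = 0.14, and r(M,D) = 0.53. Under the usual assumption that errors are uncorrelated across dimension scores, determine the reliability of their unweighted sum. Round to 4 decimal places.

Var(A+B+M+D) = 3.9² + 12.6² + 20.1² + 9² + 2·[3.9·12.6·0.42 + 3.9·20.1·0.15 + 3.9·9·0.14 + 12.6·20.1·0.11 + 12.6·9·0.14 + 20.1·9·0.53] = 658.98 + 353.846 = 1012.83.
Under uncorrelated errors the observed covariances equal the true-score covariances, so only the own-variance terms attenuate.
True-score variance = [3.9²·0.66 + 12.6²·0.74 + 20.1²·0.71 + 9²·0.78] + 353.846 = 477.548 + 353.846 = 831.394.
Reliability = 831.394 / 1012.83 = 0.8209.

0.8209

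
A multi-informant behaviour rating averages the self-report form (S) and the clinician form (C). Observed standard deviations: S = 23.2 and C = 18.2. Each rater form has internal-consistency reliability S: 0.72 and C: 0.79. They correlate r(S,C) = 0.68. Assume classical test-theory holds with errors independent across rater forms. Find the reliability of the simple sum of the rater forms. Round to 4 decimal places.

0.8474

Var(S+C) = 23.2² + 18.2² + 2·[23.2·18.2·0.68] = 869.48 + 574.246 = 1443.73.
Under uncorrelated errors the observed covariances equal the true-score covariances, so only the own-variance terms attenuate.
True-score variance = [23.2²·0.72 + 18.2²·0.79] + 574.246 = 649.212 + 574.246 = 1223.46.
Reliability = 1223.46 / 1443.73 = 0.8474.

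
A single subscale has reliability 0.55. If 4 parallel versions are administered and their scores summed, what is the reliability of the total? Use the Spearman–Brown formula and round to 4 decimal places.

0.8302

ρ_k = kρ / (1 + (k−1)ρ) = 4·0.55 / (1 + 3·0.55) = 2.200 / 2.650 = 0.8302.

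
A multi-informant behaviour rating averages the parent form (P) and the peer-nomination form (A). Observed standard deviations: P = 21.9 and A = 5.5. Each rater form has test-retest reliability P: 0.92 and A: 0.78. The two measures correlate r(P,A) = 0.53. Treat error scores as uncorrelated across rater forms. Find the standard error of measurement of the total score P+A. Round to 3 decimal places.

Var(total) = 509.86 + 127.677 = 637.537.
True-score variance = 464.836 + 127.677 = 592.513, so reliability = 0.9294.
Error variance = 637.537 − 592.513 = 45.0238; SEM = √45.0238 = 6.710.

6.710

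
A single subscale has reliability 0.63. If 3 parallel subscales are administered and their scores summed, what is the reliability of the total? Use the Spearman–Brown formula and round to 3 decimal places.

0.836

ρ_k = kρ / (1 + (k−1)ρ) = 3·0.63 / (1 + 2·0.63) = 1.890 / 2.260 = 0.836.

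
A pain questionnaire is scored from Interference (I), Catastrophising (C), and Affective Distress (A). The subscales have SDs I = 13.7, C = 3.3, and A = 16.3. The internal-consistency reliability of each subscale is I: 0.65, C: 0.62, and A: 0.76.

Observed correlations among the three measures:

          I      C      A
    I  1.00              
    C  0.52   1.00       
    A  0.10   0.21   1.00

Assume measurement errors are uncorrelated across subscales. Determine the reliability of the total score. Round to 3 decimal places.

0.769

Var(I+C+A) = 13.7² + 3.3² + 16.3² + 2·[13.7·3.3·0.52 + 13.7·16.3·0.10 + 3.3·16.3·0.21] = 464.27 + 114.272 = 578.542.
With uncorrelated errors the cross-covariances are all true-score covariance, so they carry over unchanged; only the diagonal terms shrink to ρᵢσᵢ².
True-score variance = [13.7²·0.65 + 3.3²·0.62 + 16.3²·0.76] + 114.272 = 330.675 + 114.272 = 444.947.
Reliability = 444.947 / 578.542 = 0.769.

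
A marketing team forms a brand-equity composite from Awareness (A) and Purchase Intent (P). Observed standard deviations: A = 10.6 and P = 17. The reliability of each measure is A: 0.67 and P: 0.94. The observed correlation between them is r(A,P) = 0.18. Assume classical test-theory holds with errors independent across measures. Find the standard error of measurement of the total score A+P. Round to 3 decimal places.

7.377

Var(total) = 401.36 + 64.872 = 466.232.
True-score variance = 346.941 + 64.872 = 411.813, so reliability = 0.8833.
Error variance = 466.232 − 411.813 = 54.4188; SEM = √54.4188 = 7.377.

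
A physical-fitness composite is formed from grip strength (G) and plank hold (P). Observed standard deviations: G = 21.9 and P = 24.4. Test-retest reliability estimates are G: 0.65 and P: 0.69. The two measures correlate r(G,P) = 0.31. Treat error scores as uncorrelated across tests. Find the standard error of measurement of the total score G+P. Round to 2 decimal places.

Var(total) = 1074.97 + 331.303 = 1406.27.
True-score variance = 722.545 + 331.303 = 1053.85, so reliability = 0.7494.
Error variance = 1406.27 − 1053.85 = 352.425; SEM = √352.425 = 18.77.

18.77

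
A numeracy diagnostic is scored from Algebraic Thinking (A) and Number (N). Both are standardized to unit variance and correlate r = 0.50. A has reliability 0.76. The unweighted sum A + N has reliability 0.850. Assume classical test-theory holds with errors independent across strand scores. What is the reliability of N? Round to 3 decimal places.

Var(A+N) = 2 + 2·0.50 = 3.000.
True-score variance = ρ_A + ρ_N + 2·0.50, so 0.850 = (0.76 + ρ_N + 1.00) / 3.000.
ρ_N = 0.850·3.000 − 0.76 − 1.00 = 0.790.

0.790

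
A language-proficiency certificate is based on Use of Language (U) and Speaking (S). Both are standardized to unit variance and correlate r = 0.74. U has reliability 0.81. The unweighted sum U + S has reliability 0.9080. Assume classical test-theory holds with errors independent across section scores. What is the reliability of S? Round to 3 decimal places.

0.870

Var(U+S) = 2 + 2·0.74 = 3.480.
True-score variance = ρ_U + ρ_S + 2·0.74, so 0.9080 = (0.81 + ρ_S + 1.48) / 3.480.
ρ_S = 0.9080·3.480 − 0.81 − 1.48 = 0.870.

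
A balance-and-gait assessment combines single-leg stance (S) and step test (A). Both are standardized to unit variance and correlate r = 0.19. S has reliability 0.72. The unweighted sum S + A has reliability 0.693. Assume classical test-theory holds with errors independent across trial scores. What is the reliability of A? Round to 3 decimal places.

Var(S+A) = 2 + 2·0.19 = 2.380.
True-score variance = ρ_S + ρ_A + 2·0.19, so 0.693 = (0.72 + ρ_A + 0.38) / 2.380.
ρ_A = 0.693·2.380 − 0.72 − 0.38 = 0.549.

0.549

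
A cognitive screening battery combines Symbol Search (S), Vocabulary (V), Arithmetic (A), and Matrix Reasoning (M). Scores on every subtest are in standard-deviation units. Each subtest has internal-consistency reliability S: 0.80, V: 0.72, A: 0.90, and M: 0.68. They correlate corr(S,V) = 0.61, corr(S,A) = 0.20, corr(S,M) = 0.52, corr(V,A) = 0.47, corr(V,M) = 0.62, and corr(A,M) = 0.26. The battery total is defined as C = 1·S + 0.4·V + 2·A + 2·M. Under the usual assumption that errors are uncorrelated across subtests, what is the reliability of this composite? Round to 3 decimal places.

Var(C) = 1 + 0.4² + 2² + 2² + 2·[0.4·0.61 + 2·0.20 + 2·0.52 + 0.8·0.47 + 0.8·0.62 + 4·0.26] = 9.16 + 7.192 = 16.352.
Under uncorrelated errors the observed covariances equal the true-score covariances, so only the own-variance terms attenuate.
True-score variance = [0.80 + 0.4²·0.72 + 2²·0.90 + 2²·0.68] + 7.192 = 7.2352 + 7.192 = 14.4272.
Reliability = 14.4272 / 16.352 = 0.882.

0.882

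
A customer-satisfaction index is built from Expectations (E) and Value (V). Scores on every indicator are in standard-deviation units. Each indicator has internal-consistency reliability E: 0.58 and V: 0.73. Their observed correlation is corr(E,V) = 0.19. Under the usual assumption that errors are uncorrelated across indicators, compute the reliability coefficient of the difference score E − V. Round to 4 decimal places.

0.5741

Var(E−V) = 1 + 1 − 2·0.19 = 2 − 0.38 = 1.62.
With uncorrelated errors the cross-covariances are all true-score covariance, so they carry over unchanged; only the diagonal terms shrink to ρᵢσᵢ².
True-score variance = [0.58 + 0.73] − 0.38 = 1.31 − 0.38 = 0.93.
Reliability = 0.93 / 1.62 = 0.5741.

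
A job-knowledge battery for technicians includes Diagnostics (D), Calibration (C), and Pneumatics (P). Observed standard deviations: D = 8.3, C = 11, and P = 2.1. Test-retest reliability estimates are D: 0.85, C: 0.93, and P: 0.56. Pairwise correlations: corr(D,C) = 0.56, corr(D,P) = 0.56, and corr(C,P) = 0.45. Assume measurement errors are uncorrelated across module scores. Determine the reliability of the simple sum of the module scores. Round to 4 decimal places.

0.9384

Var(D+C+P) = 8.3² + 11² + 2.1² + 2·[8.3·11·0.56 + 8.3·2.1·0.56 + 11·2.1·0.45] = 194.3 + 142.568 = 336.868.
Under uncorrelated errors the observed covariances equal the true-score covariances, so only the own-variance terms attenuate.
True-score variance = [8.3²·0.85 + 11²·0.93 + 2.1²·0.56] + 142.568 = 173.556 + 142.568 = 316.124.
Reliability = 316.124 / 336.868 = 0.9384.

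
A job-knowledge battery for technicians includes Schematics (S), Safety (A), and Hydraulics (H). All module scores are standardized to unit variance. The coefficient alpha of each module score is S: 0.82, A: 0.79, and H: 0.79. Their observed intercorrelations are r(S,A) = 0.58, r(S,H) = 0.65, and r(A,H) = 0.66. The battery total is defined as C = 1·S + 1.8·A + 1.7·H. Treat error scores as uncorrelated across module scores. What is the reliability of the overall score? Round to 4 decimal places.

Var(C) = 1 + 1.8² + 1.7² + 2·[1.8·0.58 + 1.7·0.65 + 3.06·0.66] = 7.13 + 8.3372 = 15.4672.
Because errors are independent across components, Cov(Tᵢ,Tⱼ) = Cov(Xᵢ,Xⱼ); the off-diagonal part of the true-score variance is the same as above.
True-score variance = [0.82 + 1.8²·0.79 + 1.7²·0.79] + 8.3372 = 5.6627 + 8.3372 = 13.9999.
Reliability = 13.9999 / 15.4672 = 0.9051.

0.9051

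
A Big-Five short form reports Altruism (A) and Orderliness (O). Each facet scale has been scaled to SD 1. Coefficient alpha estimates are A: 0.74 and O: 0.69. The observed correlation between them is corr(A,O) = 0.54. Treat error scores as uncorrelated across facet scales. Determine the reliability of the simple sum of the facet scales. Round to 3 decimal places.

0.815

Var(A+O) = 2 + 2·[0.54] = 2 + 1.08 = 3.08.
Under uncorrelated errors the observed covariances equal the true-score covariances, so only the own-variance terms attenuate.
True-score variance = [0.74 + 0.69] + 1.08 = 1.43 + 1.08 = 2.51.
Reliability = 2.51 / 3.08 = 0.815.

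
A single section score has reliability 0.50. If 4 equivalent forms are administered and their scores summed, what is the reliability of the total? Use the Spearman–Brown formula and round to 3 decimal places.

0.800

ρ_k = kρ / (1 + (k−1)ρ) = 4·0.50 / (1 + 3·0.50) = 2.000 / 2.500 = 0.800.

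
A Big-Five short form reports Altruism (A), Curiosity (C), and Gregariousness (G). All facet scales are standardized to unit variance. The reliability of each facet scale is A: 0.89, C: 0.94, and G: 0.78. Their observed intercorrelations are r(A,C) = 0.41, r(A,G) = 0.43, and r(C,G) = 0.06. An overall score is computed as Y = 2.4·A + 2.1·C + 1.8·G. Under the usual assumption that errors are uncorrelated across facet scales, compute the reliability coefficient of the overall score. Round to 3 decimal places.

Var(Y) = 2.4² + 2.1² + 1.8² + 2·[5.04·0.41 + 4.32·0.43 + 3.78·0.06] = 13.41 + 8.3016 = 21.7116.
With uncorrelated errors the cross-covariances are all true-score covariance, so they carry over unchanged; only the diagonal terms shrink to ρᵢσᵢ².
True-score variance = [2.4²·0.89 + 2.1²·0.94 + 1.8²·0.78] + 8.3016 = 11.799 + 8.3016 = 20.1006.
Reliability = 20.1006 / 21.7116 = 0.926.

0.926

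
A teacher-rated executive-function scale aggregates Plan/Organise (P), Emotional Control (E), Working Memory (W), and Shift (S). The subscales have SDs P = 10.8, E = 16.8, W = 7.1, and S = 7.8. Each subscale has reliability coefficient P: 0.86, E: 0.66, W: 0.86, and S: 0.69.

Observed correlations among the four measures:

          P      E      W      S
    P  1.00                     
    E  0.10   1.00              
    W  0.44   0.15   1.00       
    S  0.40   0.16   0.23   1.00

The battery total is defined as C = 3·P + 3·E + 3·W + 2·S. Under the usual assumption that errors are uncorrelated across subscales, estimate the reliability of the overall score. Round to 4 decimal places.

0.8190

Var(C) = 3²·10.8² + 3²·16.8² + 3²·7.1² + 2²·7.8² + 2·[9·10.8·16.8·0.10 + 9·10.8·7.1·0.44 + 6·10.8·7.8·0.40 + 9·16.8·7.1·0.15 + 6·16.8·7.8·0.16 + 6·7.1·7.8·0.23] = 4286.97 + 2064.75 = 6351.72.
Because errors are independent across components, Cov(Tᵢ,Tⱼ) = Cov(Xᵢ,Xⱼ); the off-diagonal part of the true-score variance is the same as above.
True-score variance = [3²·10.8²·0.86 + 3²·16.8²·0.66 + 3²·7.1²·0.86 + 2²·7.8²·0.69] + 2064.75 = 3137.39 + 2064.75 = 5202.14.
Reliability = 5202.14 / 6351.72 = 0.8190.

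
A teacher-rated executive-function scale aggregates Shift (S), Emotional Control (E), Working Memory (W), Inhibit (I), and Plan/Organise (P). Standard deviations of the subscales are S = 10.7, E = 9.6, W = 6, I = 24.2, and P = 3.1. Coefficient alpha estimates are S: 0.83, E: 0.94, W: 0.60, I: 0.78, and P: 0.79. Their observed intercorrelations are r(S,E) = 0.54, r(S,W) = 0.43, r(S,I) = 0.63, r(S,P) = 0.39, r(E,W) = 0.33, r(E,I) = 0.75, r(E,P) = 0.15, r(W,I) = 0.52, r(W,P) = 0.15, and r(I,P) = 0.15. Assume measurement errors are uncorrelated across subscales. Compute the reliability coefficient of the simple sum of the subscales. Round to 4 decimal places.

0.9118

Var(S+E+W+I+P) = 10.7² + 9.6² + 6² + 24.2² + 3.1² + 2·[10.7·9.6·0.54 + 10.7·6·0.43 + 10.7·24.2·0.63 + 10.7·3.1·0.39 + 9.6·6·0.33 + 9.6·24.2·0.75 + 9.6·3.1·0.15 + 6·24.2·0.52 + 6·3.1·0.15 + 24.2·3.1·0.15] = 837.9 + 1092.8 = 1930.7.
Because errors are independent across components, Cov(Tᵢ,Tⱼ) = Cov(Xᵢ,Xⱼ); the off-diagonal part of the true-score variance is the same as above.
True-score variance = [10.7²·0.83 + 9.6²·0.94 + 6²·0.60 + 24.2²·0.78 + 3.1²·0.79] + 1092.8 = 667.648 + 1092.8 = 1760.45.
Reliability = 1760.45 / 1930.7 = 0.9118.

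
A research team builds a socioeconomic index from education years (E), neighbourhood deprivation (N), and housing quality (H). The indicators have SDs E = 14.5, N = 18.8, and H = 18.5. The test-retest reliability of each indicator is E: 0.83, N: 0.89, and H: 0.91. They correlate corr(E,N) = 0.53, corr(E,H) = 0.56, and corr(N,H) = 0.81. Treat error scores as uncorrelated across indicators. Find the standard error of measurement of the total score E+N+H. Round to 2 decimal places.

Var(total) = 905.94 + 1152.83 = 2058.77.
True-score variance = 800.517 + 1152.83 = 1953.35, so reliability = 0.9488.
Error variance = 2058.77 − 1953.35 = 105.423; SEM = √105.423 = 10.27.

10.27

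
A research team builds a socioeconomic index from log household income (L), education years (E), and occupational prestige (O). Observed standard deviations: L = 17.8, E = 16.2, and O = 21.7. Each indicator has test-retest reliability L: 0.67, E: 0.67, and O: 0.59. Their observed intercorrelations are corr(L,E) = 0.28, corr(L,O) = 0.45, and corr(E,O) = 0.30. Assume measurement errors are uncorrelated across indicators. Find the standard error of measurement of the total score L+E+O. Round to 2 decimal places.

Var(total) = 1050.17 + 720.04 = 1770.21.
True-score variance = 665.943 + 720.04 = 1385.98, so reliability = 0.7829.
Error variance = 1770.21 − 1385.98 = 384.227; SEM = √384.227 = 19.60.

19.60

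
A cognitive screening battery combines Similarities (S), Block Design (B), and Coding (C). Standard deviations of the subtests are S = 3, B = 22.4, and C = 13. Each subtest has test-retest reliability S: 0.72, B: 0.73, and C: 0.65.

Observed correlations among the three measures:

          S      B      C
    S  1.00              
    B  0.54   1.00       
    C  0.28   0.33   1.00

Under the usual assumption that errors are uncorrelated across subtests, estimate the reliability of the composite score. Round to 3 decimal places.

Var(S+B+C) = 3² + 22.4² + 13² + 2·[3·22.4·0.54 + 3·13·0.28 + 22.4·13·0.33] = 679.76 + 286.608 = 966.368.
Under uncorrelated errors the observed covariances equal the true-score covariances, so only the own-variance terms attenuate.
True-score variance = [3²·0.72 + 22.4²·0.73 + 13²·0.65] + 286.608 = 482.615 + 286.608 = 769.223.
Reliability = 769.223 / 966.368 = 0.796.

0.796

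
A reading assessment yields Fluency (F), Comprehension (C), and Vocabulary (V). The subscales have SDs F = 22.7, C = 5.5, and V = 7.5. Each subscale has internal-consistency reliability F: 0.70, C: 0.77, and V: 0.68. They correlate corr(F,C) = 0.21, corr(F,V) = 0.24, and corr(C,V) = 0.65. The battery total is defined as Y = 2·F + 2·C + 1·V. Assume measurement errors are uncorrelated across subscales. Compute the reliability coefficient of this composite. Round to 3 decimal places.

0.756

Var(Y) = 2²·22.7² + 2²·5.5² + 7.5² + 2·[4·22.7·5.5·0.21 + 2·22.7·7.5·0.24 + 2·5.5·7.5·0.65] = 2238.41 + 480.438 = 2718.85.
Because errors are independent across components, Cov(Tᵢ,Tⱼ) = Cov(Xᵢ,Xⱼ); the off-diagonal part of the true-score variance is the same as above.
True-score variance = [2²·22.7²·0.70 + 2²·5.5²·0.77 + 7.5²·0.68] + 480.438 = 1574.23 + 480.438 = 2054.67.
Reliability = 2054.67 / 2718.85 = 0.756.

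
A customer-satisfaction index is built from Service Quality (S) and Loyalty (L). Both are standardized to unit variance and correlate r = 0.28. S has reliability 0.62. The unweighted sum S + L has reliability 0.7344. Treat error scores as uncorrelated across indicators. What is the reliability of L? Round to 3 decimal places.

0.700

Var(S+L) = 2 + 2·0.28 = 2.560.
True-score variance = ρ_S + ρ_L + 2·0.28, so 0.7344 = (0.62 + ρ_L + 0.56) / 2.560.
ρ_L = 0.7344·2.560 − 0.62 − 0.56 = 0.700.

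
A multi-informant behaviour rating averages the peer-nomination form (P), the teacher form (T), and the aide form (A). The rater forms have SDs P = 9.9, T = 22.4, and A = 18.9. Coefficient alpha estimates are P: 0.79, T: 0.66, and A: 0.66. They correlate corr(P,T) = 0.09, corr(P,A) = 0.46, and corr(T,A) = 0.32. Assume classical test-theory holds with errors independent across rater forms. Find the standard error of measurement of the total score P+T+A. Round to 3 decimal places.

Var(total) = 956.98 + 483.008 = 1439.99.
True-score variance = 644.348 + 483.008 = 1127.36, so reliability = 0.7829.
Error variance = 1439.99 − 1127.36 = 312.632; SEM = √312.632 = 17.681.

17.681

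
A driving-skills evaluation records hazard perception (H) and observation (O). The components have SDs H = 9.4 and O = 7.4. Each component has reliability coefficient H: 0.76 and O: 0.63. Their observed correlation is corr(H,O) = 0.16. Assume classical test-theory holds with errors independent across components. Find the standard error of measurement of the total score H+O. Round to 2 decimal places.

Var(total) = 143.12 + 22.2592 = 165.379.
True-score variance = 101.652 + 22.2592 = 123.912, so reliability = 0.7493.
Error variance = 165.379 − 123.912 = 41.4676; SEM = √41.4676 = 6.44.

6.44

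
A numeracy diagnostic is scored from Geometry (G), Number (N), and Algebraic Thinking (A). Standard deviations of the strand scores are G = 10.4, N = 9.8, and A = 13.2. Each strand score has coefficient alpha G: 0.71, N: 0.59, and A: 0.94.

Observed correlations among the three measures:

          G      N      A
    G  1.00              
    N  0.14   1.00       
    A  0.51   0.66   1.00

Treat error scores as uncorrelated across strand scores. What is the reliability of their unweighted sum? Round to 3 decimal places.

Var(G+N+A) = 10.4² + 9.8² + 13.2² + 2·[10.4·9.8·0.14 + 10.4·13.2·0.51 + 9.8·13.2·0.66] = 378.44 + 339.318 = 717.758.
Under uncorrelated errors the observed covariances equal the true-score covariances, so only the own-variance terms attenuate.
True-score variance = [10.4²·0.71 + 9.8²·0.59 + 13.2²·0.94] + 339.318 = 297.243 + 339.318 = 636.561.
Reliability = 636.561 / 717.758 = 0.887.

0.887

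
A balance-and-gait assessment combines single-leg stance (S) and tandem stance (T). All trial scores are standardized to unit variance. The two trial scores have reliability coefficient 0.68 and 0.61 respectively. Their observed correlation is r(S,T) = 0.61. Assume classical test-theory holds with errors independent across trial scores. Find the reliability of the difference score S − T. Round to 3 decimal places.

Var(S−T) = 1 + 1 − 2·0.61 = 2 − 1.22 = 0.78.
With uncorrelated errors the cross-covariances are all true-score covariance, so they carry over unchanged; only the diagonal terms shrink to ρᵢσᵢ².
True-score variance = [0.68 + 0.61] − 1.22 = 1.29 − 1.22 = 0.07.
Reliability = 0.07 / 0.78 = 0.090.

0.090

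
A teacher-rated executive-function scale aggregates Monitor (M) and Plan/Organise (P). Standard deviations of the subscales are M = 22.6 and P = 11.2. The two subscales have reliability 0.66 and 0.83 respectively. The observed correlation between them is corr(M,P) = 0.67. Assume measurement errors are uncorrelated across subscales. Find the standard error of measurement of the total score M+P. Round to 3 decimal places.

Var(total) = 636.2 + 339.181 = 975.381.
True-score variance = 441.217 + 339.181 = 780.398, so reliability = 0.8001.
Error variance = 975.381 − 780.398 = 194.983; SEM = √194.983 = 13.964.

13.964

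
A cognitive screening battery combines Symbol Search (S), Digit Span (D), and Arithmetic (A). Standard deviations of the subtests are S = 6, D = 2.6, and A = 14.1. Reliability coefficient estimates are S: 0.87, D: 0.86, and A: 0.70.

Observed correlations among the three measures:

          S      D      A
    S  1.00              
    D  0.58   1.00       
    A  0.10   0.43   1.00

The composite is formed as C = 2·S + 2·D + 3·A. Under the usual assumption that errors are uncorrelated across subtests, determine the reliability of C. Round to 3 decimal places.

Var(C) = 2²·6² + 2²·2.6² + 3²·14.1² + 2·[4·6·2.6·0.58 + 6·6·14.1·0.10 + 6·2.6·14.1·0.43] = 1960.33 + 363.07 = 2323.4.
Under uncorrelated errors the observed covariances equal the true-score covariances, so only the own-variance terms attenuate.
True-score variance = [2²·6²·0.87 + 2²·2.6²·0.86 + 3²·14.1²·0.70] + 363.07 = 1401.04 + 363.07 = 1764.11.
Reliability = 1764.11 / 2323.4 = 0.759.

0.759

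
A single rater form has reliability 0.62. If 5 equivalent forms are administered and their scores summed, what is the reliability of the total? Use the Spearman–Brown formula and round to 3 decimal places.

ρ_k = kρ / (1 + (k−1)ρ) = 5·0.62 / (1 + 4·0.62) = 3.100 / 3.480 = 0.891.

0.891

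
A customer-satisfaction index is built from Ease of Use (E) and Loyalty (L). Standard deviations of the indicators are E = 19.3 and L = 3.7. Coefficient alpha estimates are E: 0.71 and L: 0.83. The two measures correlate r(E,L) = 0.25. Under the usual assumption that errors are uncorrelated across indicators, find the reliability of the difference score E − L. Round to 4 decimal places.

Var(E−L) = 19.3² + 3.7² − 2·19.3·3.7·0.25 = 386.18 − 35.705 = 350.475.
Because errors are independent across components, Cov(Tᵢ,Tⱼ) = Cov(Xᵢ,Xⱼ); the off-diagonal part of the true-score variance is the same as above.
True-score variance = [19.3²·0.71 + 3.7²·0.83] − 35.705 = 275.831 − 35.705 = 240.126.
Reliability = 240.126 / 350.475 = 0.6851.

0.6851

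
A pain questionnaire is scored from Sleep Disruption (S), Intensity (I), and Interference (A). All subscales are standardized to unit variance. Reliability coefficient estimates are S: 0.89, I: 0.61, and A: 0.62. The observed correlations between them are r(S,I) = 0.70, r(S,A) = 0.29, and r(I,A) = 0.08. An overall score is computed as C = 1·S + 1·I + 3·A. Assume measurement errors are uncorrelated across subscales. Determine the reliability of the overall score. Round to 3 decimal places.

Var(C) = 1 + 1 + 3² + 2·[0.70 + 3·0.29 + 3·0.08] = 11 + 3.62 = 14.62.
Under uncorrelated errors the observed covariances equal the true-score covariances, so only the own-variance terms attenuate.
True-score variance = [0.89 + 0.61 + 3²·0.62] + 3.62 = 7.08 + 3.62 = 10.7.
Reliability = 10.7 / 14.62 = 0.732.

0.732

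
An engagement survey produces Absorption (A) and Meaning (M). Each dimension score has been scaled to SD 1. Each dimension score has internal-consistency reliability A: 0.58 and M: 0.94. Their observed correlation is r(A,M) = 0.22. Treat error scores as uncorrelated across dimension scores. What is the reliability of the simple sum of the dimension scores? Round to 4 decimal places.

Var(A+M) = 2 + 2·[0.22] = 2 + 0.44 = 2.44.
With uncorrelated errors the cross-covariances are all true-score covariance, so they carry over unchanged; only the diagonal terms shrink to ρᵢσᵢ².
True-score variance = [0.58 + 0.94] + 0.44 = 1.52 + 0.44 = 1.96.
Reliability = 1.96 / 2.44 = 0.8033.

0.8033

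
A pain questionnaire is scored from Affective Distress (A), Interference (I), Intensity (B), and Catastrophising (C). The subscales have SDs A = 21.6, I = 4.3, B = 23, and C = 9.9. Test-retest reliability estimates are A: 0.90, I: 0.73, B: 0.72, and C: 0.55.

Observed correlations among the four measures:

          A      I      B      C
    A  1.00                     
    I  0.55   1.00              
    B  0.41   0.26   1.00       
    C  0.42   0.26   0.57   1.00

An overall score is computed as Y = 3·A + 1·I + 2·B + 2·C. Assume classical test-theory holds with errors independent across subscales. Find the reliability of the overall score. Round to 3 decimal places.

0.898

Var(Y) = 3²·21.6² + 4.3² + 2²·23² + 2²·9.9² + 2·[3·21.6·4.3·0.55 + 6·21.6·23·0.41 + 6·21.6·9.9·0.42 + 2·4.3·23·0.26 + 2·4.3·9.9·0.26 + 4·23·9.9·0.57] = 6725.57 + 5013.95 = 11739.5.
With uncorrelated errors the cross-covariances are all true-score covariance, so they carry over unchanged; only the diagonal terms shrink to ρᵢσᵢ².
True-score variance = [3²·21.6²·0.90 + 4.3²·0.73 + 2²·23²·0.72 + 2²·9.9²·0.55] + 5013.95 = 5531.78 + 5013.95 = 10545.7.
Reliability = 10545.7 / 11739.5 = 0.898.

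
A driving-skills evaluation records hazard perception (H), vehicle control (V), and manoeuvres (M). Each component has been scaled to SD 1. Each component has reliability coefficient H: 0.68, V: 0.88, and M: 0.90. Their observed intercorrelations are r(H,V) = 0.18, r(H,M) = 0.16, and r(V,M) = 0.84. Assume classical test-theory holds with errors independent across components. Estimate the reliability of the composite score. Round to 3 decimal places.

0.899

Var(H+V+M) = 3 + 2·[0.18 + 0.16 + 0.84] = 3 + 2.36 = 5.36.
With uncorrelated errors the cross-covariances are all true-score covariance, so they carry over unchanged; only the diagonal terms shrink to ρᵢσᵢ².
True-score variance = [0.68 + 0.88 + 0.90] + 2.36 = 2.46 + 2.36 = 4.82.
Reliability = 4.82 / 5.36 = 0.899.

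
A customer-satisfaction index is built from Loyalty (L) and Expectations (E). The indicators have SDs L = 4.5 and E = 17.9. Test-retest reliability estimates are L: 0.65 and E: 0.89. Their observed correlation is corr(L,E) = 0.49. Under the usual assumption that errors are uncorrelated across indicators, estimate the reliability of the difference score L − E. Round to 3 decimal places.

Var(L−E) = 4.5² + 17.9² − 2·4.5·17.9·0.49 = 340.66 − 78.939 = 261.721.
With uncorrelated errors the cross-covariances are all true-score covariance, so they carry over unchanged; only the diagonal terms shrink to ρᵢσᵢ².
True-score variance = [4.5²·0.65 + 17.9²·0.89] − 78.939 = 298.327 − 78.939 = 219.388.
Reliability = 219.388 / 261.721 = 0.838.

0.838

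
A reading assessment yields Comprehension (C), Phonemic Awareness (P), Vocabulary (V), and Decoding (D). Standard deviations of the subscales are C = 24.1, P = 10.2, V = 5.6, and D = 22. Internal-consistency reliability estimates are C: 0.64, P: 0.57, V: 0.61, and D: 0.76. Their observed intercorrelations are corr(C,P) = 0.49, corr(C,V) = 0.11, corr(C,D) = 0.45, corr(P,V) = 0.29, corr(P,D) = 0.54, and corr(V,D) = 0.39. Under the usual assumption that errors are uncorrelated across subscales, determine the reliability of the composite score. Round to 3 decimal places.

0.835

Var(C+P+V+D) = 24.1² + 10.2² + 5.6² + 22² + 2·[24.1·10.2·0.49 + 24.1·5.6·0.11 + 24.1·22·0.45 + 10.2·5.6·0.29 + 10.2·22·0.54 + 5.6·22·0.39] = 1200.21 + 1119.35 = 2319.56.
Because errors are independent across components, Cov(Tᵢ,Tⱼ) = Cov(Xᵢ,Xⱼ); the off-diagonal part of the true-score variance is the same as above.
True-score variance = [24.1²·0.64 + 10.2²·0.57 + 5.6²·0.61 + 22²·0.76] + 1119.35 = 817.991 + 1119.35 = 1937.34.
Reliability = 1937.34 / 2319.56 = 0.835.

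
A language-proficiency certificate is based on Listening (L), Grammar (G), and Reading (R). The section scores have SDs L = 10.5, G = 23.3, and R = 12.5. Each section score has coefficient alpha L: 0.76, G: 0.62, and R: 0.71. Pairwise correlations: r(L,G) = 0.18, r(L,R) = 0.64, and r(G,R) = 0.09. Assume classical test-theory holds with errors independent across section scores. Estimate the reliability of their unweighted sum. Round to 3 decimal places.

0.751

Var(L+G+R) = 10.5² + 23.3² + 12.5² + 2·[10.5·23.3·0.18 + 10.5·12.5·0.64 + 23.3·12.5·0.09] = 809.39 + 308.499 = 1117.89.
With uncorrelated errors the cross-covariances are all true-score covariance, so they carry over unchanged; only the diagonal terms shrink to ρᵢσᵢ².
True-score variance = [10.5²·0.76 + 23.3²·0.62 + 12.5²·0.71] + 308.499 = 531.319 + 308.499 = 839.818.
Reliability = 839.818 / 1117.89 = 0.751.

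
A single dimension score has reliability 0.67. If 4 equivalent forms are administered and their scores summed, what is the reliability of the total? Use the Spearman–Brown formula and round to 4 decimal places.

0.8904

ρ_k = kρ / (1 + (k−1)ρ) = 4·0.67 / (1 + 3·0.67) = 2.680 / 3.010 = 0.8904.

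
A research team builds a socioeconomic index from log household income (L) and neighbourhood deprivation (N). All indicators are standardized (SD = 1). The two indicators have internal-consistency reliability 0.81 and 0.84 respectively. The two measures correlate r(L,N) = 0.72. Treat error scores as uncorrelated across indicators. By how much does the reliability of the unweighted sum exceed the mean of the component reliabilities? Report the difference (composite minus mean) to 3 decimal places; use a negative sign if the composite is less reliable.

Var(sum) = 2 + 1.44 = 3.44; true-score variance = 1.65 + 1.44 = 3.09; composite reliability = 0.8983.
Mean component reliability = 0.8250.
Difference = 0.8983 − 0.8250 = 0.073.

0.073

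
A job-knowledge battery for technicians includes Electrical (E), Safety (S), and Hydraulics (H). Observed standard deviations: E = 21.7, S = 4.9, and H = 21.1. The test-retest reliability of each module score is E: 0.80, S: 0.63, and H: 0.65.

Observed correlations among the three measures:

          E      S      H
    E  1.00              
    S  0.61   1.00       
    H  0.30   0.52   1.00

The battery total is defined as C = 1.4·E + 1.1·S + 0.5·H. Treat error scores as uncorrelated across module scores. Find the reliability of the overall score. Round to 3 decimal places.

0.845

Var(C) = 1.4²·21.7² + 1.1²·4.9² + 0.5²·21.1² + 2·[1.54·21.7·4.9·0.61 + 0.7·21.7·21.1·0.30 + 0.55·4.9·21.1·0.52] = 1063.3 + 451.217 = 1514.52.
Under uncorrelated errors the observed covariances equal the true-score covariances, so only the own-variance terms attenuate.
True-score variance = [1.4²·21.7²·0.80 + 1.1²·4.9²·0.63 + 0.5²·21.1²·0.65] + 451.217 = 829.005 + 451.217 = 1280.22.
Reliability = 1280.22 / 1514.52 = 0.845.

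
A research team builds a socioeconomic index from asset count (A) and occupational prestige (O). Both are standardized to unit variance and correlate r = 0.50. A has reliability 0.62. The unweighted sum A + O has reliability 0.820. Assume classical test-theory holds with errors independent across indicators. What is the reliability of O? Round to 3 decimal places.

Var(A+O) = 2 + 2·0.50 = 3.000.
True-score variance = ρ_A + ρ_O + 2·0.50, so 0.820 = (0.62 + ρ_O + 1.00) / 3.000.
ρ_O = 0.820·3.000 − 0.62 − 1.00 = 0.840.

0.840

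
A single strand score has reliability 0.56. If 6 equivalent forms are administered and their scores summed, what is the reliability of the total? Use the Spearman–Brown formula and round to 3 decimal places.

0.884

ρ_k = kρ / (1 + (k−1)ρ) = 6·0.56 / (1 + 5·0.56) = 3.360 / 3.800 = 0.884.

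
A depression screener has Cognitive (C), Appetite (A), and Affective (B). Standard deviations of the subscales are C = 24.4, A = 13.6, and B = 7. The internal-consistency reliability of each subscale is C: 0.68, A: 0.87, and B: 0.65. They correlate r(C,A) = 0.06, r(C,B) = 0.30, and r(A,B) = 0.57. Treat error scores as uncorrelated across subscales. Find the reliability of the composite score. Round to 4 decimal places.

0.7855

Var(C+A+B) = 24.4² + 13.6² + 7² + 2·[24.4·13.6·0.06 + 24.4·7·0.30 + 13.6·7·0.57] = 829.32 + 250.829 = 1080.15.
Because errors are independent across components, Cov(Tᵢ,Tⱼ) = Cov(Xᵢ,Xⱼ); the off-diagonal part of the true-score variance is the same as above.
True-score variance = [24.4²·0.68 + 13.6²·0.87 + 7²·0.65] + 250.829 = 597.61 + 250.829 = 848.439.
Reliability = 848.439 / 1080.15 = 0.7855.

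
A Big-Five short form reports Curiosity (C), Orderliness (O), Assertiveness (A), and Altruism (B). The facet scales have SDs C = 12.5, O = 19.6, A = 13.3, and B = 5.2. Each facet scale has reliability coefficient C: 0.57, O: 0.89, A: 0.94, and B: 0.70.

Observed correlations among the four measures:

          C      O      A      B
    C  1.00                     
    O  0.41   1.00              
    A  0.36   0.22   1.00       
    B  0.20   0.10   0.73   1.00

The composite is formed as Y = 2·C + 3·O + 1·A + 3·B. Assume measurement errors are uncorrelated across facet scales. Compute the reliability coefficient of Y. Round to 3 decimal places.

0.894

Var(Y) = 2²·12.5² + 3²·19.6² + 13.3² + 3²·5.2² + 2·[6·12.5·19.6·0.41 + 2·12.5·13.3·0.36 + 6·12.5·5.2·0.20 + 3·19.6·13.3·0.22 + 9·19.6·5.2·0.10 + 3·13.3·5.2·0.73] = 4502.69 + 2431.27 = 6933.96.
Under uncorrelated errors the observed covariances equal the true-score covariances, so only the own-variance terms attenuate.
True-score variance = [2²·12.5²·0.57 + 3²·19.6²·0.89 + 13.3²·0.94 + 3²·5.2²·0.70] + 2431.27 = 3770 + 2431.27 = 6201.27.
Reliability = 6201.27 / 6933.96 = 0.894.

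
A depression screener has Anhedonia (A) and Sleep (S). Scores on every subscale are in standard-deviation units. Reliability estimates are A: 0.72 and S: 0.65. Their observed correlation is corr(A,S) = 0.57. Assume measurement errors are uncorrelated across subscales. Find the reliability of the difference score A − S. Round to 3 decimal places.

0.267

Var(A−S) = 1 + 1 − 2·0.57 = 2 − 1.14 = 0.86.
Because errors are independent across components, Cov(Tᵢ,Tⱼ) = Cov(Xᵢ,Xⱼ); the off-diagonal part of the true-score variance is the same as above.
True-score variance = [0.72 + 0.65] − 1.14 = 1.37 − 1.14 = 0.23.
Reliability = 0.23 / 0.86 = 0.267.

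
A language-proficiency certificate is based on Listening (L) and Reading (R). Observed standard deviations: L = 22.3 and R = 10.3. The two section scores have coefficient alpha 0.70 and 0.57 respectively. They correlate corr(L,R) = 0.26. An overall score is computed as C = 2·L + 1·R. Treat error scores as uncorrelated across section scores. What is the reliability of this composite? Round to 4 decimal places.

0.7248

Var(C) = 2²·22.3² + 10.3² + 2·[2·22.3·10.3·0.26] = 2095.25 + 238.878 = 2334.13.
Under uncorrelated errors the observed covariances equal the true-score covariances, so only the own-variance terms attenuate.
True-score variance = [2²·22.3²·0.70 + 10.3²·0.57] + 238.878 = 1452.88 + 238.878 = 1691.76.
Reliability = 1691.76 / 2334.13 = 0.7248.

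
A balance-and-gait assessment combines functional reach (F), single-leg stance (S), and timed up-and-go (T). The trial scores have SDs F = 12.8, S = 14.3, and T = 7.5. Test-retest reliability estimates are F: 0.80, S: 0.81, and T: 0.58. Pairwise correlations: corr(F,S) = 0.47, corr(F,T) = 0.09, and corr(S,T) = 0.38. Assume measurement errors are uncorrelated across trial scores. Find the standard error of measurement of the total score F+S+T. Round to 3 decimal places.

9.759

Var(total) = 424.58 + 270.848 = 695.428.
True-score variance = 329.334 + 270.848 = 600.182, so reliability = 0.8630.
Error variance = 695.428 − 600.182 = 95.2461; SEM = √95.2461 = 9.759.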